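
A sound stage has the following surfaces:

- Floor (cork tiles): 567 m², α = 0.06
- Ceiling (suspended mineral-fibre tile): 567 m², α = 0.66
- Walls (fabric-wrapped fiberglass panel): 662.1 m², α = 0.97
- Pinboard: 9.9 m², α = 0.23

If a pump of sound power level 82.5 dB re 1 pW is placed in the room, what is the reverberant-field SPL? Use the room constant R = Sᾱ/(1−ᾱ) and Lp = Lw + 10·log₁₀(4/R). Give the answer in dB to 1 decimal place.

Σ(Sᵢαᵢ) = 567×0.06 + 567×0.66 + 662.1×0.97 + 9.9×0.23 = 1052.754; total area S = 1806.0 m².
ᾱ = 1052.754/1806.0 = 0.5829; R = Sᾱ/(1−ᾱ) = 1052.754/(1−0.5829) = 2523.985 m².
Lp = 82.5 + 10·log₁₀(4/2523.985) = 82.5 + (-28.00) = 54.5 dB.

54.5 dB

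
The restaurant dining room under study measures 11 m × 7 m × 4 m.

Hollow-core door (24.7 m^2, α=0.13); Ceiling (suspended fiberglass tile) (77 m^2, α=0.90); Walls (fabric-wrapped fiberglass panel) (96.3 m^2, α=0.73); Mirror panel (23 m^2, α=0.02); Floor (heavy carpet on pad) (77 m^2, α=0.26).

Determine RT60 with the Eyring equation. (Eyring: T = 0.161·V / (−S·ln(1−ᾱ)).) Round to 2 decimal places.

Total surface area S = 24.7 + 77 + 96.3 + 23 + 77 = 298.0 m^2.
Absorption A = 24.7·0.13 + 77·0.90 + 96.3·0.73 + 23·0.02 + 77·0.26 = 163.290 sabins.
Mean coefficient ᾱ = A/S = 0.5480.
−S·ln(1−ᾱ) = −298.0 × ln(1 − 0.5480) = 236.634.
V = 11 × 7 × 4 = 308 m³.
RT60 = 0.161 × 308 / 236.634 = 0.21 s.

0.21 s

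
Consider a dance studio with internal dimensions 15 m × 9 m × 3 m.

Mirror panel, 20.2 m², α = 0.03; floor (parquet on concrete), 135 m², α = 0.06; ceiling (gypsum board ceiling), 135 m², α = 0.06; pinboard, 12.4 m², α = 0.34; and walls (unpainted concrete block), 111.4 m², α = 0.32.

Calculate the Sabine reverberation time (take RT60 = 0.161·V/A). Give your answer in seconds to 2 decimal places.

A = Σ Sᵢαᵢ = 20.2×0.03 + 135×0.06 + 135×0.06 + 12.4×0.34 + 111.4×0.32 = 56.670 sabins.
V = 15·9·3 = 405 m³.
RT60 = 0.161 · V / A = 0.161 × 405 / 56.670 = 1.15 s.

1.15 seconds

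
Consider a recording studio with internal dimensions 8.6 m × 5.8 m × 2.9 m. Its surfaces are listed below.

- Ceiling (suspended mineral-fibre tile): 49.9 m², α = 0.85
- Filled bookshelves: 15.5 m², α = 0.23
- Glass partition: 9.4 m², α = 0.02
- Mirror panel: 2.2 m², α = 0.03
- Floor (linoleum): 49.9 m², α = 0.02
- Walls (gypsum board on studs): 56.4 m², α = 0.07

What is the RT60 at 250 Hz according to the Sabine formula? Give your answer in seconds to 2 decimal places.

0.46 s

Total absorption A = 49.9*0.85 + 15.5*0.23 + 9.4*0.02 + 2.2*0.03 + 49.9*0.02 + 56.4*0.07
  = 42.415 + 3.565 + 0.188 + 0.066 + 0.998 + 3.948 = 51.180 m² sabins.
V = 8.6·5.8·2.9 = 144.652 m³.
T = 0.161 V/A = 0.161·144.652/51.180 = 0.46 s.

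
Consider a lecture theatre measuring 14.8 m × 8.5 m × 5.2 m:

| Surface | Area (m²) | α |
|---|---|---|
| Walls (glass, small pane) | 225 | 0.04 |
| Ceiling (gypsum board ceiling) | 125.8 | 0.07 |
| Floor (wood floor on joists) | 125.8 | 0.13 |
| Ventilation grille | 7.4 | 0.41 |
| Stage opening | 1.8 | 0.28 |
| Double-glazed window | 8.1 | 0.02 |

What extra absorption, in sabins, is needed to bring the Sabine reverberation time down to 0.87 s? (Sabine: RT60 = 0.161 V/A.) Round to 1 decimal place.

A₁ = Σ Sᵢαᵢ = 225*0.04 + 125.8*0.07 + 125.8*0.13 + 7.4*0.41 + 1.8*0.28 + 8.1*0.02 = 37.860 sabins.
V = 654.16 m³. Required absorption A₂ = 0.161 × 654.16 / 0.87 = 121.057 sabins.
Additional absorption ΔA = 121.057 − 37.860 = 83.2 sabins.

83.2 sabins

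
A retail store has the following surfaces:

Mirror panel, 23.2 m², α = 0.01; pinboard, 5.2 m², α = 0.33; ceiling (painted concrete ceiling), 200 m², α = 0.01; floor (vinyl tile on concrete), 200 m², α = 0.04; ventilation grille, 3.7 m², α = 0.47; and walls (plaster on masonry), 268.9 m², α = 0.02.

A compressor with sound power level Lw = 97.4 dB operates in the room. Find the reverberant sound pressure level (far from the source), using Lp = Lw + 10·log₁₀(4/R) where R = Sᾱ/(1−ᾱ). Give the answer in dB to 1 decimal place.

90.5 dB

A = 19.065 sabins; S = 701.0 m².
ᾱ = 0.0272, so room constant R = A/(1−ᾱ) = 19.598 m².
Lp = 97.4 + 10·log₁₀(4/19.598) = 97.4 + (-6.90) = 90.5 dB.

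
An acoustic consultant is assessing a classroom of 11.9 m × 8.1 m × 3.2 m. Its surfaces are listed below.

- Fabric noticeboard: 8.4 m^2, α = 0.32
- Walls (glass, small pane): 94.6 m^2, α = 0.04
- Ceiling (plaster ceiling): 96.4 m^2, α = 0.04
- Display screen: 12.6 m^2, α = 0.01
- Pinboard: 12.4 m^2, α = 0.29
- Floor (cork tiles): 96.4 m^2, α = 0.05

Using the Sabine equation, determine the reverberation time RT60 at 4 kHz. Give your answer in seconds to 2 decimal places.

Summing Sᵢαᵢ: 2.688 + 3.784 + 3.856 + 0.126 + 3.596 + 4.820 → A = 18.870 sabins.
V = 11.9·8.1·3.2 = 308.448 m³.
Sabine: RT60 = 0.161 × 308.448 / 18.870 = 2.63 s.

2.63 s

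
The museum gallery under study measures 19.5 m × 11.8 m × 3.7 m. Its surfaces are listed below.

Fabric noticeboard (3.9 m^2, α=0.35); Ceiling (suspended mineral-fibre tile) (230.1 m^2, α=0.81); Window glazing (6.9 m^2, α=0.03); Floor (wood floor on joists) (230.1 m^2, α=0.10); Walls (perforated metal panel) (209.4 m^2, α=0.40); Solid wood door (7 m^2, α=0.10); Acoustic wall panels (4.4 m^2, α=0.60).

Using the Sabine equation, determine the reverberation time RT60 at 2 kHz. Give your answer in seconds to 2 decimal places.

0.46 sec

Equivalent absorption area: A = 3.9×0.35 + 230.1×0.81 + 6.9×0.03 + 230.1×0.10 + 209.4×0.40 + 7×0.10 + 4.4×0.60 = 298.063 m^2.
V = 19.5·11.8·3.7 = 851.37 m³.
T = 0.161 V/A = 0.161·851.37/298.063 = 0.46 s.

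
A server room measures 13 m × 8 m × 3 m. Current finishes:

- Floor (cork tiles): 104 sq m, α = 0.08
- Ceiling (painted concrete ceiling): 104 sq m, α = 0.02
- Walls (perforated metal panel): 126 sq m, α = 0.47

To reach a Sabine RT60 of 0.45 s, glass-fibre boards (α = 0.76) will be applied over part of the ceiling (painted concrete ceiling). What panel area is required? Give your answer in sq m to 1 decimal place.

Summing Sᵢαᵢ: 8.320 + 2.080 + 59.220 → A₁ = 69.620 sabins.
V = 312 m³. Target absorption A₂ = 0.161 × 312 / 0.45 = 111.627 sabins.
Absorption to add: 111.627 − 69.620 = 42.007 sabins.
Net gain per sq m: Δα = 0.76 − 0.02 = 0.74.
Panel area = 42.007 / 0.74 = 56.8 sq m.

56.8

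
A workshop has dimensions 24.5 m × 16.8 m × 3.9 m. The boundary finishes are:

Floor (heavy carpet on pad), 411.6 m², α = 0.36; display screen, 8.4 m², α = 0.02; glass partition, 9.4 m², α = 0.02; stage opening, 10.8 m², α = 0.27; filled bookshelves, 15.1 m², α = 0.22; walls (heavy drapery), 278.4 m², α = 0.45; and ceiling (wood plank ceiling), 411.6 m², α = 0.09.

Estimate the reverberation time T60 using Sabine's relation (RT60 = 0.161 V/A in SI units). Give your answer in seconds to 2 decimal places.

A = Σ Sᵢαᵢ = 411.6·0.36 + 8.4·0.02 + 9.4·0.02 + 10.8·0.27 + 15.1·0.22 + 278.4·0.45 + 411.6·0.09 = 317.094 sabins.
V = 24.5·16.8·3.9 = 1605.24 m³.
RT60 = 0.161 · V / A = 0.161 × 1605.24 / 317.094 = 0.82 s.

0.82 sec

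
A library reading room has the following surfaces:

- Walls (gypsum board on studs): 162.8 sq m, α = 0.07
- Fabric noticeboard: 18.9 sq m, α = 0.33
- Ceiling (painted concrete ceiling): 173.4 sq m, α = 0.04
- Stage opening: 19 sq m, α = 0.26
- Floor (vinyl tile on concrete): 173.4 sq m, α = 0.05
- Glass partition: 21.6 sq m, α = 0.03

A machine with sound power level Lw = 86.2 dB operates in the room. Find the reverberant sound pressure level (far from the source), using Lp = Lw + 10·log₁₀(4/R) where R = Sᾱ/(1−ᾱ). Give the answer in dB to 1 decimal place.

76.0 dB

Σ(Sᵢαᵢ) = 162.8·0.07 + 18.9·0.33 + 173.4·0.04 + 19·0.26 + 173.4·0.05 + 21.6·0.03 = 38.827; total area S = 569.1 sq m.
ᾱ = 0.0682, so room constant R = A/(1−ᾱ) = 41.669 sq m.
Lp = 86.2 + 10·log₁₀(4/41.669) = 86.2 + (-10.18) = 76.0 dB.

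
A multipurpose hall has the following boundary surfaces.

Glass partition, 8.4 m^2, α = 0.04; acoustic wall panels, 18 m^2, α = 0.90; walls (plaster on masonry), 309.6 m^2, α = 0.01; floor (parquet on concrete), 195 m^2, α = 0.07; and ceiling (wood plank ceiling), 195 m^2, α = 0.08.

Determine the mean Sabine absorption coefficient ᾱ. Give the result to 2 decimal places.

S = Σ Sᵢ = 8.4 + 18 + 309.6 + 195 + 195 = 726.0 m^2.
Σ(Sᵢαᵢ) = 8.4*0.04 + 18*0.90 + 309.6*0.01 + 195*0.07 + 195*0.08 = 48.882.
ᾱ = 48.882 / 726.0 = 0.07.

0.07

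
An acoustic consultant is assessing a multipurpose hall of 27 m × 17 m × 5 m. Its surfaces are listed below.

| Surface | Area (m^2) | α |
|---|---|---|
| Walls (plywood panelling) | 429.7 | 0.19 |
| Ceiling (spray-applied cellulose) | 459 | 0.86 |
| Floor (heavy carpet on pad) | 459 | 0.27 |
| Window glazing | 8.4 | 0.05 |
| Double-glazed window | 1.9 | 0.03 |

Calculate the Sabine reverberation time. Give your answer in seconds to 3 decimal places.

Total absorption A = 429.7×0.19 + 459×0.86 + 459×0.27 + 8.4×0.05 + 1.9×0.03
  = 81.643 + 394.740 + 123.930 + 0.420 + 0.057 = 600.790 m^2 sabins.
V = 27·17·5 = 2295 m³.
T = 0.161 V/A = 0.161·2295/600.790 = 0.615 s.

0.615 s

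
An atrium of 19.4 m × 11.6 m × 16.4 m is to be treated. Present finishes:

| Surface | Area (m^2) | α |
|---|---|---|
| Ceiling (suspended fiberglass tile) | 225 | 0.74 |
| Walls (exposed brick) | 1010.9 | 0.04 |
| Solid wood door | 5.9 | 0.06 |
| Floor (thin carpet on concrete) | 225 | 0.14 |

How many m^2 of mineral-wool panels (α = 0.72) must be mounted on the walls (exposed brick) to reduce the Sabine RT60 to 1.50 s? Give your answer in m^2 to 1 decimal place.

Total absorption A₁ = 225×0.74 + 1010.9×0.04 + 5.9×0.06 + 225×0.14
  = 166.500 + 40.436 + 0.354 + 31.500 = 238.790 m^2 sabins.
Required A₂ = 0.161·3690.656/1.50 = 396.130 sabins.
ΔA needed = 396.130 − 238.790 = 157.340 sabins.
Each m^2 of panel replacing the walls (exposed brick) adds (0.72 − 0.04) = 0.68 sabins.
Area = ΔA/Δα = 157.340/0.68 = 231.4 m^2.

231.4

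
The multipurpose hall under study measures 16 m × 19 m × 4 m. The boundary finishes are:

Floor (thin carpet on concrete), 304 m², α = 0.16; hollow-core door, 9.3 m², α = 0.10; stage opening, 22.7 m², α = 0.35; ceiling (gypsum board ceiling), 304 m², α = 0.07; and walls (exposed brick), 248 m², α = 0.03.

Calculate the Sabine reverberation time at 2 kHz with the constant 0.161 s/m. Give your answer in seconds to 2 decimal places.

2.27 seconds

Summing Sᵢαᵢ: 48.640 + 0.930 + 7.945 + 21.280 + 7.440 → A = 86.235 sabins.
V = 16·19·4 = 1216 m³.
T = 0.161 V/A = 0.161·1216/86.235 = 2.27 s.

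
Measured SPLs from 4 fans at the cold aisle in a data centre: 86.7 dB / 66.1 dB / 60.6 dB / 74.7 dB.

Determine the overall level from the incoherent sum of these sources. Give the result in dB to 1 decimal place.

87.0 dB

Sum in the linear (power) domain: Σ 10^(Lᵢ/10) = 10^(86.7/10) + 10^(66.1/10) + 10^(60.6/10) + 10^(74.7/10) = 5.025e+08.
Back to dB: 10·log₁₀ Σ = 87.0 dB.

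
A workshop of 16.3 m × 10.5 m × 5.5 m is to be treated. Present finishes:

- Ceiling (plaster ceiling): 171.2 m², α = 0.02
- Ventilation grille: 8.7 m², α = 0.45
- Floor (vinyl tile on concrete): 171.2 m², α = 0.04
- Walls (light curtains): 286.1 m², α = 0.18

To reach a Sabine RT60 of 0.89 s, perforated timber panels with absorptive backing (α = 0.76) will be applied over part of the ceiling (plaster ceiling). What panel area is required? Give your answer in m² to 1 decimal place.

Equivalent absorption area: A₁ = 171.2·0.02 + 8.7·0.45 + 171.2·0.04 + 286.1·0.18 = 65.685 m².
Required A₂ = 0.161·941.325/0.89 = 170.285 sabins.
ΔA needed = 170.285 − 65.685 = 104.600 sabins.
Net gain per m²: Δα = 0.76 − 0.02 = 0.74.
Area = ΔA/Δα = 104.600/0.74 = 141.4 m².

141.4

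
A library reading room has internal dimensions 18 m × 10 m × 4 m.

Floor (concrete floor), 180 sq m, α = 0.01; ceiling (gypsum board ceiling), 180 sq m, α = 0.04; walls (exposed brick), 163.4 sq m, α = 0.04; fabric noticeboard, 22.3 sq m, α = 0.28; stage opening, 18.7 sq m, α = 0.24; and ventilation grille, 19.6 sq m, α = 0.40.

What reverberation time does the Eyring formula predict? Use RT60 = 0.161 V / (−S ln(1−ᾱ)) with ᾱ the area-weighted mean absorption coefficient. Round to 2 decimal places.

S = Σ Sᵢ = 584.0 sq m.
Absorption A = 180×0.01 + 180×0.04 + 163.4×0.04 + 22.3×0.28 + 18.7×0.24 + 19.6×0.40 = 34.108 sabins.
Mean coefficient ᾱ = A/S = 0.0584.
Eyring denominator: −S ln(1−ᾱ) = 35.142.
V = 18 × 10 × 4 = 720 m³.
RT60 = 0.161 × 720 / 35.142 = 3.30 s.

3.30 s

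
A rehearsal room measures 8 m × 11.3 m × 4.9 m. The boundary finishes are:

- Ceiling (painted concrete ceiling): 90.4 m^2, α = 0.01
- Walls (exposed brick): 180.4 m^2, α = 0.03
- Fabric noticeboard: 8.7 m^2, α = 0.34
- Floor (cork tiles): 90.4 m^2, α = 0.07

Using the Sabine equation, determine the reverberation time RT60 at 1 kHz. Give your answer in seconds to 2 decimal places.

4.57 s

Summing Sᵢαᵢ: 0.904 + 5.412 + 2.958 + 6.328 → A = 15.602 sabins.
Room volume: 442.96 m³.
T = 0.161 V/A = 0.161·442.96/15.602 = 4.57 s.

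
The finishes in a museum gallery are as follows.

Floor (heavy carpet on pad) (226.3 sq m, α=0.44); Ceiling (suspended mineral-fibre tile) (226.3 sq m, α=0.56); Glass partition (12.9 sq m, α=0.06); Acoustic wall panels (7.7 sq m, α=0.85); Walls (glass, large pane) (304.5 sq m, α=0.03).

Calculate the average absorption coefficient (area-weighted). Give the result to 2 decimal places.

Total surface area S = 777.7 sq m.
Weighted sum Σ Sα = 242.754.
ᾱ = A/S = 0.31.

0.31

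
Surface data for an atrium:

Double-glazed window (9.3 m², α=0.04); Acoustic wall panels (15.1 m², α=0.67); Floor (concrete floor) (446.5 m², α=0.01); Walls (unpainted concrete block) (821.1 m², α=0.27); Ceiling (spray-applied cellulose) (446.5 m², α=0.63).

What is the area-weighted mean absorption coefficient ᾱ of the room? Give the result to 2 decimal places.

S = Σ Sᵢ = 9.3 + 15.1 + 446.5 + 821.1 + 446.5 = 1738.5 m².
Σ(Sᵢαᵢ) = 9.3·0.04 + 15.1·0.67 + 446.5·0.01 + 821.1·0.27 + 446.5·0.63 = 517.946.
ᾱ = A/S = 0.30.

0.30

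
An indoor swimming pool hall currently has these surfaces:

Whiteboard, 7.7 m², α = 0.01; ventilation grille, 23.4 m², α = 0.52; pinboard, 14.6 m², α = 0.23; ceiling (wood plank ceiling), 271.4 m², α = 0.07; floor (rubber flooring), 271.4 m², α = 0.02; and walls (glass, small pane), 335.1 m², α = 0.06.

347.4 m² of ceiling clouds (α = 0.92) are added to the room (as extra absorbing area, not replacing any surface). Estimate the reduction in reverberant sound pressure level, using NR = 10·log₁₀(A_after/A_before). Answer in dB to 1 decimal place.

Total absorption A_before = 7.7*0.01 + 23.4*0.52 + 14.6*0.23 + 271.4*0.07 + 271.4*0.02 + 335.1*0.06
  = 0.077 + 12.168 + 3.358 + 18.998 + 5.428 + 20.106 = 60.135 m² sabins.
Treatment contributes 347.4·0.92 = 319.608 sabins.
A_after = 60.135 + 319.608 = 379.743 sabins.
Reduction = 10 log₁₀(A_after/A_before) = 10 log₁₀(6.3148) = 8.0 dB.

8.0 dB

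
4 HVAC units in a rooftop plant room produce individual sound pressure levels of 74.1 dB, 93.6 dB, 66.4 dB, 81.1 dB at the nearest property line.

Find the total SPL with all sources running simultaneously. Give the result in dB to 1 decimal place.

93.9 dB

Converting to relative power and adding: 10^(74.1/10) + 10^(93.6/10) + 10^(66.4/10) + 10^(81.1/10) = 2.45e+09.
Combined level = 10 log₁₀(2.45e+09) = 93.9 dB.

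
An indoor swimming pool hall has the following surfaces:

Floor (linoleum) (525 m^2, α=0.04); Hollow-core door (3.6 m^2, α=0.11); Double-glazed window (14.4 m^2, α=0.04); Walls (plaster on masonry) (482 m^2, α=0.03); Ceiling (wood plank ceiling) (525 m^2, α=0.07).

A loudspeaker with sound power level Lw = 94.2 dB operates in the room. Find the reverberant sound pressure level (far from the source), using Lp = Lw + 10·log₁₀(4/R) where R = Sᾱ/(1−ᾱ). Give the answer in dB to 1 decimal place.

81.4 dB

Σ(Sᵢαᵢ) = 525·0.04 + 3.6·0.11 + 14.4·0.04 + 482·0.03 + 525·0.07 = 73.182; total area S = 1550.0 m^2.
ᾱ = 0.0472, so room constant R = A/(1−ᾱ) = 76.807 m^2.
Lp = Lw + 10 log₁₀(4/R) = 94.2 -12.83 = 81.4 dB.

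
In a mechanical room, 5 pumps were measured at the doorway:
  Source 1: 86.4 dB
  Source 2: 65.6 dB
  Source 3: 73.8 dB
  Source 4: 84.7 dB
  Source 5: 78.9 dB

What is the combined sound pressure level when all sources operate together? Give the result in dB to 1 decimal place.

Sum in the linear (power) domain: Σ 10^(Lᵢ/10) = 10^(86.4/10) + 10^(65.6/10) + 10^(73.8/10) + 10^(84.7/10) + 10^(78.9/10) = 8.369e+08.
Combined level = 10 log₁₀(8.369e+08) = 89.2 dB.

89.2 dB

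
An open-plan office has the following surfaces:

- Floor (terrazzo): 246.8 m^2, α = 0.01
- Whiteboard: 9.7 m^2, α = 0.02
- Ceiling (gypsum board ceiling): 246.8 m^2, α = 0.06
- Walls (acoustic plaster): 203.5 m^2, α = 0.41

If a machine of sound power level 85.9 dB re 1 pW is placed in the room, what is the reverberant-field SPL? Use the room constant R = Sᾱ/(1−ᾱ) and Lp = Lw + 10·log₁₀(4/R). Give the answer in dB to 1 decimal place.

Σ(Sᵢαᵢ) = 246.8·0.01 + 9.7·0.02 + 246.8·0.06 + 203.5·0.41 = 100.905; total area S = 706.8 m^2.
ᾱ = 0.1428, so room constant R = A/(1−ᾱ) = 117.715 m^2.
Lp = Lw + 10 log₁₀(4/R) = 85.9 -14.69 = 71.2 dB.

71.2 dB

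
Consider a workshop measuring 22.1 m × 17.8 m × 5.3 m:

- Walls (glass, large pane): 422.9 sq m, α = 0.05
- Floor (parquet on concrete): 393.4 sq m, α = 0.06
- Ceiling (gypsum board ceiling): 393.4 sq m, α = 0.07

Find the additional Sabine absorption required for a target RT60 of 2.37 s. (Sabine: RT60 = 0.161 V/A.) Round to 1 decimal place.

Equivalent absorption area: A₁ = 422.9·0.05 + 393.4·0.06 + 393.4·0.07 = 72.287 sq m.
Target A₂ = 0.161·2084.914/2.37 = 141.633 sabins (V = 2084.914 m³).
ΔA = A₂ − A₁ = 141.633 − 72.287 = 69.3 sabins.

69.3 sabins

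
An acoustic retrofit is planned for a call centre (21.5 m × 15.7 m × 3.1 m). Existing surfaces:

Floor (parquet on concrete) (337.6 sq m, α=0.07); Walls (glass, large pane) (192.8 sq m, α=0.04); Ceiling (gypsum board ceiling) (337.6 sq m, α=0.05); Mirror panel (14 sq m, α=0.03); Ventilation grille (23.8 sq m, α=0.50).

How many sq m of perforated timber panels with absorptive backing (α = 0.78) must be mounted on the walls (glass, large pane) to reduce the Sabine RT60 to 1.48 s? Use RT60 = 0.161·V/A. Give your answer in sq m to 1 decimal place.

72.0

A₁ = Σ Sᵢαᵢ = 337.6*0.07 + 192.8*0.04 + 337.6*0.05 + 14*0.03 + 23.8*0.50 = 60.544 sabins.
Required A₂ = 0.161·1046.405/1.48 = 113.832 sabins.
ΔA needed = 113.832 − 60.544 = 53.288 sabins.
Net gain per sq m: Δα = 0.78 − 0.04 = 0.74.
Panel area = 53.288 / 0.74 = 72.0 sq m.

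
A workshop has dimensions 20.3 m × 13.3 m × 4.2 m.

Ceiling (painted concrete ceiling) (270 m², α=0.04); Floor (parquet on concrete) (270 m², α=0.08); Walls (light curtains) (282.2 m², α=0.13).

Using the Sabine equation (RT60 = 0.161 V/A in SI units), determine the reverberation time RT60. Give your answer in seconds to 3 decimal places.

2.643 s

Total absorption A = 270*0.04 + 270*0.08 + 282.2*0.13
  = 10.800 + 21.600 + 36.686 = 69.086 m² sabins.
Volume V = 20.3 × 13.3 × 4.2 = 1133.958 m³.
T = 0.161 V/A = 0.161·1133.958/69.086 = 2.643 s.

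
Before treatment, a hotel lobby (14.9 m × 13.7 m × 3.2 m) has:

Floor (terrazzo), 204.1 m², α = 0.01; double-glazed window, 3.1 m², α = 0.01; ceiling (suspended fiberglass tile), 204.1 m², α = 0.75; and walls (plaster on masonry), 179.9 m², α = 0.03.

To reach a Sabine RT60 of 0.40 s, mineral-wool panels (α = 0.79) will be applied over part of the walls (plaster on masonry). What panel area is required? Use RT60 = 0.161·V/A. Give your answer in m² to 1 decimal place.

Summing Sᵢαᵢ: 2.041 + 0.031 + 153.075 + 5.397 → A₁ = 160.544 sabins.
V = 653.216 m³. Target absorption A₂ = 0.161 × 653.216 / 0.40 = 262.919 sabins.
ΔA needed = 262.919 − 160.544 = 102.375 sabins.
Each m² of panel replacing the walls (plaster on masonry) adds (0.79 − 0.03) = 0.76 sabins.
Area = ΔA/Δα = 102.375/0.76 = 134.7 m².

134.7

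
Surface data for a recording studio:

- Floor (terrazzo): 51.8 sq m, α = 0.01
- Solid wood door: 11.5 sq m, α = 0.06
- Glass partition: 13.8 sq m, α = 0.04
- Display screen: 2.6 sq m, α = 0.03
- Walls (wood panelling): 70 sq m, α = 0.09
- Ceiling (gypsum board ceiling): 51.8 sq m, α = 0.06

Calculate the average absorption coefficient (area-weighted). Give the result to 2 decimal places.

Total surface area S = 201.5 sq m.
Weighted sum Σ Sα = 11.246.
ᾱ = A/S = 0.06.

0.06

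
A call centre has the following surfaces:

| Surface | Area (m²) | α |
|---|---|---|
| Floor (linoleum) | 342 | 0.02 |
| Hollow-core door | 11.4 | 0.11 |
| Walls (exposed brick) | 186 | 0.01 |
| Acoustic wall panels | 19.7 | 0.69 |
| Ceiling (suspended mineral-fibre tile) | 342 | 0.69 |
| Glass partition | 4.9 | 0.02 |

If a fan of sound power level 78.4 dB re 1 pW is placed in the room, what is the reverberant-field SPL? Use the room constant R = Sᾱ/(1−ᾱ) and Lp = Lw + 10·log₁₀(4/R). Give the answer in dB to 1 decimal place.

A = 259.625 sabins; S = 906.0 m².
ᾱ = 0.2866, so room constant R = A/(1−ᾱ) = 363.926 m².
Lp = Lw + 10 log₁₀(4/R) = 78.4 -19.59 = 58.8 dB.

58.8 dB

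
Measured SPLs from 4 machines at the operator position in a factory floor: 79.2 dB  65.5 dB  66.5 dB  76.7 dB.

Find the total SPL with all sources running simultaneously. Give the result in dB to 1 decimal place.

Σ 10^(Lᵢ/10) = 1.38e+08.
Back to dB: 10·log₁₀ Σ = 81.4 dB.

81.4 dB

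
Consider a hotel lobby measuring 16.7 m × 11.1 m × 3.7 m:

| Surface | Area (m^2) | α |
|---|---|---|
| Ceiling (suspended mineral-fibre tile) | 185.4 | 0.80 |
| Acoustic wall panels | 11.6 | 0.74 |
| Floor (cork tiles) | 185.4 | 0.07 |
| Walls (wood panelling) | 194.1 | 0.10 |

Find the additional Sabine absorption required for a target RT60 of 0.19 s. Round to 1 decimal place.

391.9 sabins

Total absorption A₁ = 185.4·0.80 + 11.6·0.74 + 185.4·0.07 + 194.1·0.10
  = 148.320 + 8.584 + 12.978 + 19.410 = 189.292 m^2 sabins.
Target A₂ = 0.161·685.869/0.19 = 581.184 sabins (V = 685.869 m³).
Additional absorption ΔA = 581.184 − 189.292 = 391.9 sabins.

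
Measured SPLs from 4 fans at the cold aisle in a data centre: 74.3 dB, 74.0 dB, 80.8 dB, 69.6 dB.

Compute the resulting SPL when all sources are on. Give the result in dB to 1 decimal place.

82.6 dB

Σ 10^(Lᵢ/10) = 1.814e+08.
Combined level = 10 log₁₀(1.814e+08) = 82.6 dB.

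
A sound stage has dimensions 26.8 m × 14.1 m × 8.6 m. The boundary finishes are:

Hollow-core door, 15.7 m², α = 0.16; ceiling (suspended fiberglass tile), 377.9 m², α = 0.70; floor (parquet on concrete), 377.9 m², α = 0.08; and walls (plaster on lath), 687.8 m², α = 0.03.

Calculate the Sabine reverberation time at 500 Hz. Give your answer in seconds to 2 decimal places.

Equivalent absorption area: A = 15.7*0.16 + 377.9*0.70 + 377.9*0.08 + 687.8*0.03 = 317.908 m².
Room volume: 3249.768 m³.
T = 0.161 V/A = 0.161·3249.768/317.908 = 1.65 s.

1.65 s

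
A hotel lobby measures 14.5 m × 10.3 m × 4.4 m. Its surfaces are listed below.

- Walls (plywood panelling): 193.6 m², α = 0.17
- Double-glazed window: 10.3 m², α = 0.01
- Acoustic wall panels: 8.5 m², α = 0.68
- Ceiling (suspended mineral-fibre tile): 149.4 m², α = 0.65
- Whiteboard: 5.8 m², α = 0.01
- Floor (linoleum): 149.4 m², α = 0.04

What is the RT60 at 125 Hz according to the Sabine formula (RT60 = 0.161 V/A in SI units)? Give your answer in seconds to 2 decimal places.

Equivalent absorption area: A = 193.6*0.17 + 10.3*0.01 + 8.5*0.68 + 149.4*0.65 + 5.8*0.01 + 149.4*0.04 = 141.939 m².
Volume V = 14.5 × 10.3 × 4.4 = 657.14 m³.
Sabine: RT60 = 0.161 × 657.14 / 141.939 = 0.75 s.

0.75 sec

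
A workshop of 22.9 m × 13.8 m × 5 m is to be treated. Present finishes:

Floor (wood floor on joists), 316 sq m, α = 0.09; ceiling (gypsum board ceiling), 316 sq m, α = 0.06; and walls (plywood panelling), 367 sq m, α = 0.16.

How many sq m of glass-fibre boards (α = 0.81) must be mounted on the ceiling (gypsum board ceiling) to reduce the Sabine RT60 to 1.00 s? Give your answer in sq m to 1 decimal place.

197.7

Equivalent absorption area: A₁ = 316×0.09 + 316×0.06 + 367×0.16 = 106.120 sq m.
Required A₂ = 0.161·1580.1/1.00 = 254.396 sabins.
ΔA needed = 254.396 − 106.120 = 148.276 sabins.
Net gain per sq m: Δα = 0.81 − 0.06 = 0.75.
Area = ΔA/Δα = 148.276/0.75 = 197.7 sq m.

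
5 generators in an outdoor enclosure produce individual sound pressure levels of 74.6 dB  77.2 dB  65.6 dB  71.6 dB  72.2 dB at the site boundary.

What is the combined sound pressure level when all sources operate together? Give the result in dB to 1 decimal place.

80.6 dB

Converting to relative power and adding: 10^(74.6/10) + 10^(77.2/10) + 10^(65.6/10) + 10^(71.6/10) + 10^(72.2/10) = 1.16e+08.
L_total = 10·log₁₀(1.16e+08) = 80.6 dB.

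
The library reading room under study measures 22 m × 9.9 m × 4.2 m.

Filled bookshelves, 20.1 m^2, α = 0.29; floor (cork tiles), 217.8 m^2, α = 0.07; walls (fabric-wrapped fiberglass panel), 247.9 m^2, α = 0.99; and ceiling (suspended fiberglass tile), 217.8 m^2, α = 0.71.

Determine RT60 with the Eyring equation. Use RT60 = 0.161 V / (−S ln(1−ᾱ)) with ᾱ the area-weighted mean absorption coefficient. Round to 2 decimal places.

0.23 seconds

Total surface area S = 20.1 + 217.8 + 247.9 + 217.8 = 703.6 m^2.
Σ(Sᵢαᵢ) = 20.1·0.29 + 217.8·0.07 + 247.9·0.99 + 217.8·0.71 = 421.134.
Mean coefficient ᾱ = A/S = 0.5985.
Eyring denominator: −S ln(1−ᾱ) = 642.069.
V = 22 × 9.9 × 4.2 = 914.76 m³.
T = 0.161·V/[−S·ln(1−ᾱ)] = 0.161·914.76/642.069 = 0.23 s.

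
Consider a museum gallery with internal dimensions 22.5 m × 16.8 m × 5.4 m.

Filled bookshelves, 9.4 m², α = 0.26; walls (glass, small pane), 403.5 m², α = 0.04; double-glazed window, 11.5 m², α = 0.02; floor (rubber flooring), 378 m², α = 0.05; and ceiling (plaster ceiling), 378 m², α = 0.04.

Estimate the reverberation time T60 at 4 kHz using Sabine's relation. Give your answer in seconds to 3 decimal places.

6.220 sec

Total absorption A = 9.4×0.26 + 403.5×0.04 + 11.5×0.02 + 378×0.05 + 378×0.04
  = 2.444 + 16.140 + 0.230 + 18.900 + 15.120 = 52.834 m² sabins.
V = 22.5·16.8·5.4 = 2041.2 m³.
RT60 = 0.161 · V / A = 0.161 × 2041.2 / 52.834 = 6.220 s.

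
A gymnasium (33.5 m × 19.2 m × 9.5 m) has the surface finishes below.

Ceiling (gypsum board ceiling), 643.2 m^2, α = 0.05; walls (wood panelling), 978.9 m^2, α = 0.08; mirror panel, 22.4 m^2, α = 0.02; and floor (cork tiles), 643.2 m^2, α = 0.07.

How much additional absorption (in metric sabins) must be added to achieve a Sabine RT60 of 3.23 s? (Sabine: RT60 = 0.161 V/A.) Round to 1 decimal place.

Total absorption A₁ = 643.2×0.05 + 978.9×0.08 + 22.4×0.02 + 643.2×0.07
  = 32.160 + 78.312 + 0.448 + 45.024 = 155.944 m^2 sabins.
V = 6110.4 m³. Required absorption A₂ = 0.161 × 6110.4 / 3.23 = 304.574 sabins.
Additional absorption ΔA = 304.574 − 155.944 = 148.6 sabins.

148.6 sabins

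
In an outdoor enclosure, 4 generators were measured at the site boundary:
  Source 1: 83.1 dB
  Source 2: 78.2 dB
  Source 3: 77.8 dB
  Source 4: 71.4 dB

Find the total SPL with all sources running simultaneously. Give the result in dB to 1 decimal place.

85.4 dB

Sum in the linear (power) domain: Σ 10^(Lᵢ/10) = 10^(83.1/10) + 10^(78.2/10) + 10^(77.8/10) + 10^(71.4/10) = 3.443e+08.
Back to dB: 10·log₁₀ Σ = 85.4 dB.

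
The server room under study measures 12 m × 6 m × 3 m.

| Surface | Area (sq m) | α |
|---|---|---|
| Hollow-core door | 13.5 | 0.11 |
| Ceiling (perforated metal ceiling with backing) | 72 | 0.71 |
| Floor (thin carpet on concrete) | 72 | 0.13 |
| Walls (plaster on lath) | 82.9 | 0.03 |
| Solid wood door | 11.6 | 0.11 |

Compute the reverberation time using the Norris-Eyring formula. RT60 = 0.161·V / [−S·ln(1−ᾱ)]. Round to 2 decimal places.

Total surface area S = 13.5 + 72 + 72 + 82.9 + 11.6 = 252.0 sq m.
Σ(Sᵢαᵢ) = 13.5·0.11 + 72·0.71 + 72·0.13 + 82.9·0.03 + 11.6·0.11 = 65.728.
ᾱ = 65.728 / 252.0 = 0.2608.
−S·ln(1−ᾱ) = −252.0 × ln(1 − 0.2608) = 76.151.
V = 12 × 6 × 3 = 216 m³.
T = 0.161·V/[−S·ln(1−ᾱ)] = 0.161·216/76.151 = 0.46 s.

0.46 s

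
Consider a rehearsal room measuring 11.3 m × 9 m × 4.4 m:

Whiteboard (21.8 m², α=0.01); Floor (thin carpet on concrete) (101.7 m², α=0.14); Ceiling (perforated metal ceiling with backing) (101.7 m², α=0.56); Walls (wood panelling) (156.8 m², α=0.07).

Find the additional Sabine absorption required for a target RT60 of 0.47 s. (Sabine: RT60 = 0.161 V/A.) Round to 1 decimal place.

70.9 sabins

Equivalent absorption area: A₁ = 21.8·0.01 + 101.7·0.14 + 101.7·0.56 + 156.8·0.07 = 82.384 m².
Target A₂ = 0.161·447.48/0.47 = 153.286 sabins (V = 447.48 m³).
Additional absorption ΔA = 153.286 − 82.384 = 70.9 sabins.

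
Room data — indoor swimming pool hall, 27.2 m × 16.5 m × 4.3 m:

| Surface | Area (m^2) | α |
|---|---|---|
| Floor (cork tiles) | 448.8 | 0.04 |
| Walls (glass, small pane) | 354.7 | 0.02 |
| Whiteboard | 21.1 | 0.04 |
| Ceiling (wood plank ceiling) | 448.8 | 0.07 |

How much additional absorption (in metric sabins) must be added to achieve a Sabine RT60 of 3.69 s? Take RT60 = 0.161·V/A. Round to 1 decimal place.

26.9 sabins

Summing Sᵢαᵢ: 17.952 + 7.094 + 0.844 + 31.416 → A₁ = 57.306 sabins.
V = 1929.84 m³. Required absorption A₂ = 0.161 × 1929.84 / 3.69 = 84.202 sabins.
ΔA = A₂ − A₁ = 84.202 − 57.306 = 26.9 sabins.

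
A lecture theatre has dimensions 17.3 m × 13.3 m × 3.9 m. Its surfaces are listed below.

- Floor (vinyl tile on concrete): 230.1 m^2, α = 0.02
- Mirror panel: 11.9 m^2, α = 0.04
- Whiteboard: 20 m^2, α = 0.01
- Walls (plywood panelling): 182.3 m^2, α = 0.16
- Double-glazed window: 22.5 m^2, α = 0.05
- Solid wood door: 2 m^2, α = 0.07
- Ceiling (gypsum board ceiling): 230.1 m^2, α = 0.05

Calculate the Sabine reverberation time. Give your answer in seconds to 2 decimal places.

3.06 sec

Total absorption A = 230.1×0.02 + 11.9×0.04 + 20×0.01 + 182.3×0.16 + 22.5×0.05 + 2×0.07 + 230.1×0.05
  = 4.602 + 0.476 + 0.200 + 29.168 + 1.125 + 0.140 + 11.505 = 47.216 m^2 sabins.
Volume V = 17.3 × 13.3 × 3.9 = 897.351 m³.
RT60 = 0.161 · V / A = 0.161 × 897.351 / 47.216 = 3.06 s.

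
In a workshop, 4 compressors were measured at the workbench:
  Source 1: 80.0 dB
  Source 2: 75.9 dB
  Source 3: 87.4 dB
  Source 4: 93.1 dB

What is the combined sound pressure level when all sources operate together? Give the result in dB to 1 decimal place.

Sum in the linear (power) domain: Σ 10^(Lᵢ/10) = 10^(80.0/10) + 10^(75.9/10) + 10^(87.4/10) + 10^(93.1/10) = 2.73e+09.
Combined level = 10 log₁₀(2.73e+09) = 94.4 dB.

94.4 dB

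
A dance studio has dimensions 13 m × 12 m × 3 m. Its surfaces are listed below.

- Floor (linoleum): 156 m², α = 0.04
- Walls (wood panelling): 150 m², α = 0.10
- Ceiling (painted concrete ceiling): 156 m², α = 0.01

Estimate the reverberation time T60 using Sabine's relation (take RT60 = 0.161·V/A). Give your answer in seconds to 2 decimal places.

Summing Sᵢαᵢ: 6.240 + 15.000 + 1.560 → A = 22.800 sabins.
Volume V = 13 × 12 × 3 = 468 m³.
RT60 = 0.161 · V / A = 0.161 × 468 / 22.800 = 3.30 s.

3.30 seconds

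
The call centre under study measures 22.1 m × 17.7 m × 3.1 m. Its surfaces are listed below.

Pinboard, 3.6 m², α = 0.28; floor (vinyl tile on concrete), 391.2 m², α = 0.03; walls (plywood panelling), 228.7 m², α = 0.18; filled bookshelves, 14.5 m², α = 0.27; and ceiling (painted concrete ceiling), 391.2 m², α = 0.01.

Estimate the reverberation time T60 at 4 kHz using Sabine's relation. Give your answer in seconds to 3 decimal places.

Summing Sᵢαᵢ: 1.008 + 11.736 + 41.166 + 3.915 + 3.912 → A = 61.737 sabins.
Volume V = 22.1 × 17.7 × 3.1 = 1212.627 m³.
RT60 = 0.161 · V / A = 0.161 × 1212.627 / 61.737 = 3.162 s.

3.162 s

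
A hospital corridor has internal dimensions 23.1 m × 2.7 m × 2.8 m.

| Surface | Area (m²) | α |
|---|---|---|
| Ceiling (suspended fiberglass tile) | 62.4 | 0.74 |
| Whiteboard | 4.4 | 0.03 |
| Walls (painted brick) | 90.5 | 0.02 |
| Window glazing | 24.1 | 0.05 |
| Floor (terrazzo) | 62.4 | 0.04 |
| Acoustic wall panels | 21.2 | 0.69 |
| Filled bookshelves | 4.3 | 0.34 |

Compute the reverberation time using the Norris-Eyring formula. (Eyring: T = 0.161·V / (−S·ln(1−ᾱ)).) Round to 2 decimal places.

0.36 sec

Total surface area S = 62.4 + 4.4 + 90.5 + 24.1 + 62.4 + 21.2 + 4.3 = 269.3 m².
Σ(Sᵢαᵢ) = 62.4·0.74 + 4.4·0.03 + 90.5·0.02 + 24.1·0.05 + 62.4·0.04 + 21.2·0.69 + 4.3·0.34 = 67.909.
Mean coefficient ᾱ = A/S = 0.2522.
−S·ln(1−ᾱ) = −269.3 × ln(1 − 0.2522) = 78.264.
V = 23.1 × 2.7 × 2.8 = 174.636 m³.
RT60 = 0.161 × 174.636 / 78.264 = 0.36 s.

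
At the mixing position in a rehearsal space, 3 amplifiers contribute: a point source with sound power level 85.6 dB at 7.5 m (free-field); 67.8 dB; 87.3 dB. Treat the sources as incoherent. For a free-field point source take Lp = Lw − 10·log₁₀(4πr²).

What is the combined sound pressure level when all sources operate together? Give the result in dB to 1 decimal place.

Source at 7.5 m: Lp = 85.6 − 10·log₁₀(4π·7.5²) = 85.6 − 10·log₁₀(706.858) = 57.1 dB.
Converting to relative power and adding: 10^(57.1/10) + 10^(67.8/10) + 10^(87.3/10) = 5.436e+08.
L_total = 10·log₁₀(5.436e+08) = 87.4 dB.

87.4 dB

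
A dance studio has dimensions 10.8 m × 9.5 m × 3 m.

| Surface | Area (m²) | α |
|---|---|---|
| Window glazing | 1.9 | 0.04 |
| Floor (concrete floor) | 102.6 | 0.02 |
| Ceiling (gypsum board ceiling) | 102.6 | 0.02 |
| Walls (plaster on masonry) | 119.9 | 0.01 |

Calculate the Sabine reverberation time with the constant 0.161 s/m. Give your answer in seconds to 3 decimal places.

9.213 seconds

Summing Sᵢαᵢ: 0.076 + 2.052 + 2.052 + 1.199 → A = 5.379 sabins.
Room volume: 307.8 m³.
RT60 = 0.161 · V / A = 0.161 × 307.8 / 5.379 = 9.213 s.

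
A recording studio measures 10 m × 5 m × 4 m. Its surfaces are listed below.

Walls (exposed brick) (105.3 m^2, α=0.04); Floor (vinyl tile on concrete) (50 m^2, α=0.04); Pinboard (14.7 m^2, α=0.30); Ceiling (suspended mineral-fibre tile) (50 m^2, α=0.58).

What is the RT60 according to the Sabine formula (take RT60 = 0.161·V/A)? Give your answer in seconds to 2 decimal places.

0.81 s

A = Σ Sᵢαᵢ = 105.3×0.04 + 50×0.04 + 14.7×0.30 + 50×0.58 = 39.622 sabins.
Room volume: 200 m³.
Sabine: RT60 = 0.161 × 200 / 39.622 = 0.81 s.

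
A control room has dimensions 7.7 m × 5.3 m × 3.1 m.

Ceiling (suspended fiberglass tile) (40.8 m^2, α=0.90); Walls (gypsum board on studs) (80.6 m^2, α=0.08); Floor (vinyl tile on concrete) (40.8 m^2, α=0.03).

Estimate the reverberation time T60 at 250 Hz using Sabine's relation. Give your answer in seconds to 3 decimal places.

0.459 s

Equivalent absorption area: A = 40.8*0.90 + 80.6*0.08 + 40.8*0.03 = 44.392 m^2.
V = 7.7·5.3·3.1 = 126.511 m³.
T = 0.161 V/A = 0.161·126.511/44.392 = 0.459 s.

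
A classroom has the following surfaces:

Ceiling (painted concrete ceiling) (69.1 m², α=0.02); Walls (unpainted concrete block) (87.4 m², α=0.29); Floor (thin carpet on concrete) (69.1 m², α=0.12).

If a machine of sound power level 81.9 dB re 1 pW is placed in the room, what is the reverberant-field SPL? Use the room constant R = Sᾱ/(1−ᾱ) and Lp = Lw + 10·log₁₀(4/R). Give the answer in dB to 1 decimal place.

71.7 dB

A = 35.020 sabins; S = 225.6 m².
ᾱ = 35.020/225.6 = 0.1552; R = Sᾱ/(1−ᾱ) = 35.020/(1−0.1552) = 41.454 m².
Lp = Lw + 10 log₁₀(4/R) = 81.9 -10.16 = 71.7 dB.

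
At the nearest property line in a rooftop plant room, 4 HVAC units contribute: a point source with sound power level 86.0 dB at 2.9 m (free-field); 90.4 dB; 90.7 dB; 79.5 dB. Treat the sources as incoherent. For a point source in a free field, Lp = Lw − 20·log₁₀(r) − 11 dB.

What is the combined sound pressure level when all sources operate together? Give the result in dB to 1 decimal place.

93.7 dB

Source at 2.9 m: Lp = 86.0 − 20·log₁₀(2.9) − 11 = 65.8 dB.
Converting to relative power and adding: 10^(65.8/10) + 10^(90.4/10) + 10^(90.7/10) + 10^(79.5/10) = 2.364e+09.
Back to dB: 10·log₁₀ Σ = 93.7 dB.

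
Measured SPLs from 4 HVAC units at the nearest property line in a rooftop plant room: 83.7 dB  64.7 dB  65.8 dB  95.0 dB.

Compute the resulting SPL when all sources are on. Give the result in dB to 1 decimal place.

Sum in the linear (power) domain: Σ 10^(Lᵢ/10) = 10^(83.7/10) + 10^(64.7/10) + 10^(65.8/10) + 10^(95.0/10) = 3.403e+09.
L_total = 10·log₁₀(3.403e+09) = 95.3 dB.

95.3 dB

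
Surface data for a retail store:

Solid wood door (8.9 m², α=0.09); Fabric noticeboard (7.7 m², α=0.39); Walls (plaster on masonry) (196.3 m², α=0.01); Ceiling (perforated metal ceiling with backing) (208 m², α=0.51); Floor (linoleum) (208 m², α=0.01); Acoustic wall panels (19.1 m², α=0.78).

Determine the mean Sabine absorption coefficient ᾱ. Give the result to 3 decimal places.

0.199

S = Σ Sᵢ = 8.9 + 7.7 + 196.3 + 208 + 208 + 19.1 = 648.0 m².
A = 8.9·0.09 + 7.7·0.39 + 196.3·0.01 + 208·0.51 + 208·0.01 + 19.1·0.78 = 128.825 sabins.
ᾱ = A/S = 0.199.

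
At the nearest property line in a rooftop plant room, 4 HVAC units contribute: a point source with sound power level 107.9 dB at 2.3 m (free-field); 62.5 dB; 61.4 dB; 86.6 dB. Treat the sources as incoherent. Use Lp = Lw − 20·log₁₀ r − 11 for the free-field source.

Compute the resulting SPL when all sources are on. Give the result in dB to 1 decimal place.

Source at 2.3 m: Lp = 107.9 − 20·log₁₀(2.3) − 11 = 89.7 dB.
Sum in the linear (power) domain: Σ 10^(Lᵢ/10) = 10^(89.7/10) + 10^(62.5/10) + 10^(61.4/10) + 10^(86.6/10) = 1.394e+09.
L_total = 10·log₁₀(1.394e+09) = 91.4 dB.

91.4 dB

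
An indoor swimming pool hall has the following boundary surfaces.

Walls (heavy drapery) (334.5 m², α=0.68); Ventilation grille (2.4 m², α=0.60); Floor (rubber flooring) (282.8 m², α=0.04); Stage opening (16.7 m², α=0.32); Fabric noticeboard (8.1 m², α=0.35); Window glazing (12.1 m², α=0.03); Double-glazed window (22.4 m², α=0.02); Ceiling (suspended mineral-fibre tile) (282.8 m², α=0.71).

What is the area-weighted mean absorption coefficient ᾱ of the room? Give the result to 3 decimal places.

0.468

Total surface area S = 961.8 m².
Weighted sum Σ Sα = 449.990.
ᾱ = 449.990 / 961.8 = 0.468.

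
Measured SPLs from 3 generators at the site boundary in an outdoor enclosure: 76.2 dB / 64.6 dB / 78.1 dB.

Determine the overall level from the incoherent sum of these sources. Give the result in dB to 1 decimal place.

80.4 dB

Σ 10^(Lᵢ/10) = 1.091e+08.
L_total = 10·log₁₀(1.091e+08) = 80.4 dB.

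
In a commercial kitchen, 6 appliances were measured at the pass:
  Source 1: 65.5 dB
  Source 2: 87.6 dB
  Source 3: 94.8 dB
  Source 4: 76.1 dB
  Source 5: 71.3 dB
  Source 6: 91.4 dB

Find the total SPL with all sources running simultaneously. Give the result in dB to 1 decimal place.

Σ 10^(Lᵢ/10) = 5.034e+09.
Combined level = 10 log₁₀(5.034e+09) = 97.0 dB.

97.0 dB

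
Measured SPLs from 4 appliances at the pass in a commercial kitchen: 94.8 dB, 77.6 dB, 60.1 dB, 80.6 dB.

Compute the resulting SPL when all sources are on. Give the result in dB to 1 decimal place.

Sum in the linear (power) domain: Σ 10^(Lᵢ/10) = 10^(94.8/10) + 10^(77.6/10) + 10^(60.1/10) + 10^(80.6/10) = 3.193e+09.
Back to dB: 10·log₁₀ Σ = 95.0 dB.

95.0 dB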